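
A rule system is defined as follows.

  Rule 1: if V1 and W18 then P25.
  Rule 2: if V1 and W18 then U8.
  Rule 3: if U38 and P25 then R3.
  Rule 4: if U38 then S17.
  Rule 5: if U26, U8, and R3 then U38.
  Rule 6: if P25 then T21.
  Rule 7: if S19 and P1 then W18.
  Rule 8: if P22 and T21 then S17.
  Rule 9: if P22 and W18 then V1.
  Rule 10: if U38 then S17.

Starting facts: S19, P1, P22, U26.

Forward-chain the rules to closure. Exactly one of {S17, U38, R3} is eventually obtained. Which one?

S17

From S19 and P1, Rule 7 gives W18.
P22 and W18 hold, so V1 follows (Rule 9).
From V1 and W18, Rule 1 gives P25.
From P25, Rule 6 gives T21.
From P22 and T21, Rule 8 gives S17.
U38 would need U26, U8, and R3 (Rule 5), but R3 is never established. R3 would need U38 and P25 (Rule 3), but U38 is never established.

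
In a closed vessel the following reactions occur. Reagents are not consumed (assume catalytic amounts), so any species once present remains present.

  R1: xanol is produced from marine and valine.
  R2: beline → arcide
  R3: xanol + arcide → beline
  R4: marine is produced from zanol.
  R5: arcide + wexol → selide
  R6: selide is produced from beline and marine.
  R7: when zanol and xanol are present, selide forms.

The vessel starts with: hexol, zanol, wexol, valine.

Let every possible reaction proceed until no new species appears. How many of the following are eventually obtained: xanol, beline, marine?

zanol present → marine forms (R4).
marine and valine present → xanol forms (R1).
xanol: reached.
beline would need xanol and arcide (R3), but arcide never forms.
marine: reached.
Reached: xanol and marine — 2 of the 3.

2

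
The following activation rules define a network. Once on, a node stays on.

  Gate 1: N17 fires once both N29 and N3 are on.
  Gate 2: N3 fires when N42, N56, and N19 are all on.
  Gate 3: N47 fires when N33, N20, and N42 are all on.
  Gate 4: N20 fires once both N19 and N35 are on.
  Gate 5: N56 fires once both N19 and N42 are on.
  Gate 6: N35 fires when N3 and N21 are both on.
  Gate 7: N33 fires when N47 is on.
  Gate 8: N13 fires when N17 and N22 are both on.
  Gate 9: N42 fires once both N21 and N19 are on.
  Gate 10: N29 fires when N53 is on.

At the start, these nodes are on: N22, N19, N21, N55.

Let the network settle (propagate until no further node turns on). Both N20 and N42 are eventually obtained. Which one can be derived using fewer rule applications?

N42

N42: Gate 9: N21 and N19 on → N42 on. [1 rule application]
N20: Gate 9: N21 and N19 on → N42 on. Gate 5: N19 and N42 on → N56 on. Gate 2: N42, N56, and N19 on → N3 on. Gate 6: N3 and N21 on → N35 on. N19 and N35 are on, so N20 fires (Gate 4). [5 rule applications]
N42 needs fewer.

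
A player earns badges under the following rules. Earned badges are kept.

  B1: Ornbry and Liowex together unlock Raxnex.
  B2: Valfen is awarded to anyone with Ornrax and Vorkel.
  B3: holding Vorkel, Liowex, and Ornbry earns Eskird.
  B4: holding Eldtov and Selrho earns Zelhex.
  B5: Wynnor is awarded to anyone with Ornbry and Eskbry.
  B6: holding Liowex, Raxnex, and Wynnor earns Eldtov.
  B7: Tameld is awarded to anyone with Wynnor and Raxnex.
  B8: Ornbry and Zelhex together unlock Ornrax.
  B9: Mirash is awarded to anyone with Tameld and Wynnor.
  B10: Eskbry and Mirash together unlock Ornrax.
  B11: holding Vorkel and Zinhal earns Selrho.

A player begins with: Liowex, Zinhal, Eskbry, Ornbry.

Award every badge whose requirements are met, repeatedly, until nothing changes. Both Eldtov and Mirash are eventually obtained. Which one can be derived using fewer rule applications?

Eldtov

Eldtov: With Ornbry and Eskbry, Wynnor is earned (B5). With Ornbry and Liowex, Raxnex is earned (B1). With Liowex, Raxnex, and Wynnor, Eldtov is earned (B6). [3 rule applications]
Mirash: With Ornbry and Eskbry, Wynnor is earned (B5). With Ornbry and Liowex, Raxnex is earned (B1). With Wynnor and Raxnex, Tameld is earned (B7). With Tameld and Wynnor, Mirash is earned (B9). [4 rule applications]
Eldtov needs fewer.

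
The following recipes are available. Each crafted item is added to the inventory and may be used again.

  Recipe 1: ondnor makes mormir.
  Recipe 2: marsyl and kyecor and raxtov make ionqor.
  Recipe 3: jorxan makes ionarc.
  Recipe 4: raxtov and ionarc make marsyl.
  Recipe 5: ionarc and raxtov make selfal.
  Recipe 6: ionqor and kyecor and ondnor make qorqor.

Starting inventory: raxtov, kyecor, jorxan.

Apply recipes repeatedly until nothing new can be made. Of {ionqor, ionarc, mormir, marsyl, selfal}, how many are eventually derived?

Using Recipe 3, jorxan makes ionarc.
Using Recipe 5, ionarc and raxtov make selfal.
raxtov and ionarc → marsyl (Recipe 4).
Using Recipe 2, marsyl, kyecor, and raxtov make ionqor.
ionqor: reached.
ionarc: reached.
mormir would need ondnor (Recipe 1), but ondnor is never obtained.
marsyl: reached.
selfal: reached.
Reached: ionqor, ionarc, marsyl, and selfal — 4 of the 5.

4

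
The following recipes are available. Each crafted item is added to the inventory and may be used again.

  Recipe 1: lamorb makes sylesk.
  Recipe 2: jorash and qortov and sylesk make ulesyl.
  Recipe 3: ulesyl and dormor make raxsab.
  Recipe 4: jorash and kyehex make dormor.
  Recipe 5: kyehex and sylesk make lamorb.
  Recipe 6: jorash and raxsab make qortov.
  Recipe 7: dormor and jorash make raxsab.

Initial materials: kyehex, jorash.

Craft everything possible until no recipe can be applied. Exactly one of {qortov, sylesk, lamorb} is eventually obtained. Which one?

qortov

jorash and kyehex → dormor (Recipe 4).
dormor and jorash → raxsab (Recipe 7).
jorash and raxsab → qortov (Recipe 6).
lamorb would need kyehex and sylesk (Recipe 5), but sylesk is never obtained. sylesk would need lamorb (Recipe 1), but lamorb is never obtained.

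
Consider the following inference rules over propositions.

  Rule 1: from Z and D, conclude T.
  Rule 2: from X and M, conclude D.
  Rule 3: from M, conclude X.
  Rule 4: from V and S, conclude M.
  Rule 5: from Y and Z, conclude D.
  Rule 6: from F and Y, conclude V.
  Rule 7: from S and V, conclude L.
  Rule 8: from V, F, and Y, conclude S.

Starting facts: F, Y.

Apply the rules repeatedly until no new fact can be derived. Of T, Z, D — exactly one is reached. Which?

F and Y hold, so V follows (Rule 6).
From V, F, and Y, Rule 8 gives S.
V and S hold, so M follows (Rule 4).
From M, Rule 3 gives X.
From X and M, Rule 2 gives D.
No rule produces Z, and it is not given. T would need Z and D (Rule 1), but Z is never established.

D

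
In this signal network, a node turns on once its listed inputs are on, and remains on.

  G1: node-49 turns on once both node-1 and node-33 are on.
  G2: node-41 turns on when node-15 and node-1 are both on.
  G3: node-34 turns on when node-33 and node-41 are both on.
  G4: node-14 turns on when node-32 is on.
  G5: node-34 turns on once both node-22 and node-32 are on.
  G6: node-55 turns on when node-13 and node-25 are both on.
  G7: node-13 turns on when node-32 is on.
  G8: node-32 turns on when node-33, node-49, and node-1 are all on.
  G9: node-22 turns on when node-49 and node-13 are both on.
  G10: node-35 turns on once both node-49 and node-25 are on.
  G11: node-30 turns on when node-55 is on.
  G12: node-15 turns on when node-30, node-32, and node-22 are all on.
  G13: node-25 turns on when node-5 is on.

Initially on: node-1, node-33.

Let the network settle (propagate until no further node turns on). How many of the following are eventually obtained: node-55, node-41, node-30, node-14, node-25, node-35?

node-1 and node-33 are on, so node-49 turns on (G1).
G8: node-33, node-49, and node-1 on → node-32 on.
node-32 is on, so node-14 turns on (G4).
node-55 would need node-13 and node-25 (G6), but node-25 never turns on.
node-41 would need node-15 and node-1 (G2), but node-15 never turns on.
node-30 would need node-55 (G11), but node-55 never turns on.
node-14: reached.
node-25 would need node-5 (G13), but node-5 never turns on.
node-35 would need node-49 and node-25 (G10), but node-25 never turns on.
Reached: node-14 — 1 of the 6.

1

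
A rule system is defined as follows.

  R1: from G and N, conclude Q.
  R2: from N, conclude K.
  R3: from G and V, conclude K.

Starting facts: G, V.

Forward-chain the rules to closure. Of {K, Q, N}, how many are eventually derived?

1

G and V hold, so K follows (R3).
K: reached.
Q would need G and N (R1), but N is never established.
No rule produces N, and it is not given.
Reached: K — 1 of the 3.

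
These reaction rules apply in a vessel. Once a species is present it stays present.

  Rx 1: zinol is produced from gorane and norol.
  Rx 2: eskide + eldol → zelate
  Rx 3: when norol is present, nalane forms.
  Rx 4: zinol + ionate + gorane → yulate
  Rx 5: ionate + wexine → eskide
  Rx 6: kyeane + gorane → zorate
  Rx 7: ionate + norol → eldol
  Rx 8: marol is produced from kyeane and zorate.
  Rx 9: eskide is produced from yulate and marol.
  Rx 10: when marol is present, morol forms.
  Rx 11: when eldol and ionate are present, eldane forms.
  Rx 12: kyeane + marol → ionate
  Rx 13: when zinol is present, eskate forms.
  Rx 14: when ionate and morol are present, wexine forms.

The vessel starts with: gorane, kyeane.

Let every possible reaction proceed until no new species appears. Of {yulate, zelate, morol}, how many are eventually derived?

1

kyeane and gorane present → zorate forms (Rx 6).
kyeane and zorate present → marol forms (Rx 8).
marol present → morol forms (Rx 10).
yulate would need zinol, ionate, and gorane (Rx 4), but zinol never forms.
zelate would need eskide and eldol (Rx 2), but eldol never forms.
morol: reached.
Reached: morol — 1 of the 3.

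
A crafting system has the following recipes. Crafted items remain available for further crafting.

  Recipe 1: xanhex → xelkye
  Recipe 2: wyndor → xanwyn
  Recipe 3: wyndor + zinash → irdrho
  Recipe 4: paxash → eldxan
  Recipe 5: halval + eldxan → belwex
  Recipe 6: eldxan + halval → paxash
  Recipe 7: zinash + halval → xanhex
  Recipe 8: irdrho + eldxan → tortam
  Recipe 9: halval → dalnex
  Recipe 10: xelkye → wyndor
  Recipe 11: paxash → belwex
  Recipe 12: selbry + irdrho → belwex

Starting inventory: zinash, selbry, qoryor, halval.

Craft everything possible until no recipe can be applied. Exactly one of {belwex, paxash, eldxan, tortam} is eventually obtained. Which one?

belwex

zinash + halval → xanhex (Recipe 7).
xanhex → xelkye (Recipe 1).
Using Recipe 10, xelkye makes wyndor.
wyndor + zinash → irdrho (Recipe 3).
Using Recipe 12, selbry and irdrho make belwex.
tortam would need irdrho and eldxan (Recipe 8), but eldxan is never obtained. paxash would need eldxan and halval (Recipe 6), but eldxan is never obtained. eldxan would need paxash (Recipe 4), but paxash is never obtained.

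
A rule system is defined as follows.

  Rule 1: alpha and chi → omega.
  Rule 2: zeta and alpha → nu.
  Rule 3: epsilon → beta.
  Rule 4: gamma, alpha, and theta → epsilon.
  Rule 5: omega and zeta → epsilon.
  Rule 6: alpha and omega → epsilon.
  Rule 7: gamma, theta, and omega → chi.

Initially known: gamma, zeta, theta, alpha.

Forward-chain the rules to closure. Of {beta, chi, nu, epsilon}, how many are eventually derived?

3

gamma, alpha, and theta hold, so epsilon follows (Rule 4).
From zeta and alpha, Rule 2 gives nu.
epsilon holds, so beta follows (Rule 3).
beta: reached.
chi would need gamma, theta, and omega (Rule 7), but omega is never established.
nu: reached.
epsilon: reached.
Reached: beta, nu, and epsilon — 3 of the 4.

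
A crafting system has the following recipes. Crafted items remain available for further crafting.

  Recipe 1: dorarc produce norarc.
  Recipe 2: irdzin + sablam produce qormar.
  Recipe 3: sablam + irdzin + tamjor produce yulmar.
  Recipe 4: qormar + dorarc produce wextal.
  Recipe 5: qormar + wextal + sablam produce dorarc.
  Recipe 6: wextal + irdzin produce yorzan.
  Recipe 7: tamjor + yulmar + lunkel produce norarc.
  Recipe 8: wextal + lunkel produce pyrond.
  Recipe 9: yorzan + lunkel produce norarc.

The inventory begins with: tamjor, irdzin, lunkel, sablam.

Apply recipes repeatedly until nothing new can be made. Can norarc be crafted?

sablam + irdzin + tamjor → yulmar (Recipe 3).
Using Recipe 7, tamjor, yulmar, and lunkel make norarc.

Yes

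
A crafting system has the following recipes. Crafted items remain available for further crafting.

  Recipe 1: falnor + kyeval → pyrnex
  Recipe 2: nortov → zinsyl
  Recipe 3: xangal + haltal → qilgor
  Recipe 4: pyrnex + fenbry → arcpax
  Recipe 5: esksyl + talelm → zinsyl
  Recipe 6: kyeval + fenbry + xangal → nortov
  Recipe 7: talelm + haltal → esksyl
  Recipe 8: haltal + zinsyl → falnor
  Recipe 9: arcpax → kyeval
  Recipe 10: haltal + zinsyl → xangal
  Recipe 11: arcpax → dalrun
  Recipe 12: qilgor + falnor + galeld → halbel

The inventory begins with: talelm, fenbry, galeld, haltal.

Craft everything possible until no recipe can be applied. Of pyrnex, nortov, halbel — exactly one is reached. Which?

Using Recipe 7, talelm and haltal make esksyl.
esksyl + talelm → zinsyl (Recipe 5).
Using Recipe 10, haltal and zinsyl make xangal.
Using Recipe 8, haltal and zinsyl make falnor.
xangal + haltal → qilgor (Recipe 3).
Using Recipe 12, qilgor, falnor, and galeld make halbel.
pyrnex would need falnor and kyeval (Recipe 1), but kyeval is never obtained. nortov would need kyeval, fenbry, and xangal (Recipe 6), but kyeval is never obtained.

halbel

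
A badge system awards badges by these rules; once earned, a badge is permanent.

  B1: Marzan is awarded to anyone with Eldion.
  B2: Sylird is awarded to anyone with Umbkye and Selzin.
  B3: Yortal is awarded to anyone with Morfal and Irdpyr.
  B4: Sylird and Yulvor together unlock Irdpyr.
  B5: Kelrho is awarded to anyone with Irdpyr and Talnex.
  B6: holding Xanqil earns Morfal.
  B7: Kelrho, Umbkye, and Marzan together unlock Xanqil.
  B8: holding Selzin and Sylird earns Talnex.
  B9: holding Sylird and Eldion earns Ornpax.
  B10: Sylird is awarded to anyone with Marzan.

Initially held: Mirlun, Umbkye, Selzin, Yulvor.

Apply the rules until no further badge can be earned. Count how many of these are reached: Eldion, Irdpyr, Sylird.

With Umbkye and Selzin, Sylird is earned (B2).
With Sylird and Yulvor, Irdpyr is earned (B4).
No rule produces Eldion, and it is not given.
Irdpyr: reached.
Sylird: reached.
Reached: Irdpyr and Sylird — 2 of the 3.

2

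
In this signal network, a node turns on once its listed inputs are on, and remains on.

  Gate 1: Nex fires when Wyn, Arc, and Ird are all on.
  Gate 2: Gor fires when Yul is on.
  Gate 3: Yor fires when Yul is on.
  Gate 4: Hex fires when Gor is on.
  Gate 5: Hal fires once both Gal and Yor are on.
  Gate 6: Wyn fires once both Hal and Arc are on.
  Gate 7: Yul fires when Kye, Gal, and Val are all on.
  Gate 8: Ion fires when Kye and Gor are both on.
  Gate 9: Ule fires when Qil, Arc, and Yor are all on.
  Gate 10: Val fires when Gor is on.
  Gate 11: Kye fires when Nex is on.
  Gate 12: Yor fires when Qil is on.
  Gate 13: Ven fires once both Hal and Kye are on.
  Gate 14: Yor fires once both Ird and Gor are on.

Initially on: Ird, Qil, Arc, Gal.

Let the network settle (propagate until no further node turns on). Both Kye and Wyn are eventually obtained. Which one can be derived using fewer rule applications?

Wyn

Wyn: Qil is on, so Yor fires (Gate 12). Gal and Yor are on, so Hal fires (Gate 5). Gate 6: Hal and Arc on → Wyn on. [3 rule applications]
Kye: Gate 12: Qil on → Yor on. Gate 5: Gal and Yor on → Hal on. Hal and Arc are on, so Wyn fires (Gate 6). Gate 1: Wyn, Arc, and Ird on → Nex on. Gate 11: Nex on → Kye on. [5 rule applications]
Wyn needs fewer.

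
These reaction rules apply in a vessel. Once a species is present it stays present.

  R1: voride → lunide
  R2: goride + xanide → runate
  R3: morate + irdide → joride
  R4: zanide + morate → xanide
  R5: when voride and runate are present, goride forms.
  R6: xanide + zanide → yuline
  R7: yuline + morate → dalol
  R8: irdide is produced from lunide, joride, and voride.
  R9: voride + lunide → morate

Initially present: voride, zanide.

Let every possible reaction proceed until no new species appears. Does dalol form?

Yes

voride present → lunide forms (R1).
voride and lunide present → morate forms (R9).
zanide and morate present → xanide forms (R4).
xanide and zanide present → yuline forms (R6).
yuline and morate present → dalol forms (R7).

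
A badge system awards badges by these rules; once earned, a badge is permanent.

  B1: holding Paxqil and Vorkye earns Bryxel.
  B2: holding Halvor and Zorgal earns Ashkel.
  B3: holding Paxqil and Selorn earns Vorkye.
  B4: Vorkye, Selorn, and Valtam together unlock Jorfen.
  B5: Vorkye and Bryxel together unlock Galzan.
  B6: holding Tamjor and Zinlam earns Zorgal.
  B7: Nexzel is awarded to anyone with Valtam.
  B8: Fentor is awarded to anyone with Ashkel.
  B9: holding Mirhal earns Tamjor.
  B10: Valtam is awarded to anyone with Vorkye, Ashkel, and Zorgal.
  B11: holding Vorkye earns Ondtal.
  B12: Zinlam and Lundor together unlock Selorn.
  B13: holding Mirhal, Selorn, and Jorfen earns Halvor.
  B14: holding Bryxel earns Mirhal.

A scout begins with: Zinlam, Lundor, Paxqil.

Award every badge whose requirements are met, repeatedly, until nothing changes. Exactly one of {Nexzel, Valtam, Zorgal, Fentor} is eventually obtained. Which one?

With Zinlam and Lundor, Selorn is earned (B12).
With Paxqil and Selorn, Vorkye is earned (B3).
With Paxqil and Vorkye, Bryxel is earned (B1).
With Bryxel, Mirhal is earned (B14).
With Mirhal, Tamjor is earned (B9).
With Tamjor and Zinlam, Zorgal is earned (B6).
Valtam would need Vorkye, Ashkel, and Zorgal (B10), but Ashkel is never earned. Nexzel would need Valtam (B7), but Valtam is never earned. Fentor would need Ashkel (B8), but Ashkel is never earned.

Zorgal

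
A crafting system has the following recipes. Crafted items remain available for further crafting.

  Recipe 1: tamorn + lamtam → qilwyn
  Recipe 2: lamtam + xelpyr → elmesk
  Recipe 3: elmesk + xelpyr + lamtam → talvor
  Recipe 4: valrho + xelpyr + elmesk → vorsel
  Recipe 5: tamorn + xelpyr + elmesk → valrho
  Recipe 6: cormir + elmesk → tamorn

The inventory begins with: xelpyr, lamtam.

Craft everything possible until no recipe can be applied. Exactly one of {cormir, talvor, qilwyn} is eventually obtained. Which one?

lamtam + xelpyr → elmesk (Recipe 2).
elmesk + xelpyr + lamtam → talvor (Recipe 3).
qilwyn would need tamorn and lamtam (Recipe 1), but tamorn is never obtained. No rule produces cormir, and it is not given.

talvor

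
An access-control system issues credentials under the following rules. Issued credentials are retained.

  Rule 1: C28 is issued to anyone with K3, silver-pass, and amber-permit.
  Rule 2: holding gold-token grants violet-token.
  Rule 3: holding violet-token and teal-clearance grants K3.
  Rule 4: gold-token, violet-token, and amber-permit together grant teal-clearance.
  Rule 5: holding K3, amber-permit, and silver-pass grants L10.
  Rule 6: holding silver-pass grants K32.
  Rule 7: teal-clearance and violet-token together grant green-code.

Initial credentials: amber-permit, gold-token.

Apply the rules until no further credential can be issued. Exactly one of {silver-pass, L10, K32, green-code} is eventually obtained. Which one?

green-code

Holding gold-token grants violet-token (Rule 2).
Holding gold-token, violet-token, and amber-permit grants teal-clearance (Rule 4).
Holding teal-clearance and violet-token grants green-code (Rule 7).
No rule produces silver-pass, and it is not given. L10 would need K3, amber-permit, and silver-pass (Rule 5), but silver-pass is never granted. K32 would need silver-pass (Rule 6), but silver-pass is never granted.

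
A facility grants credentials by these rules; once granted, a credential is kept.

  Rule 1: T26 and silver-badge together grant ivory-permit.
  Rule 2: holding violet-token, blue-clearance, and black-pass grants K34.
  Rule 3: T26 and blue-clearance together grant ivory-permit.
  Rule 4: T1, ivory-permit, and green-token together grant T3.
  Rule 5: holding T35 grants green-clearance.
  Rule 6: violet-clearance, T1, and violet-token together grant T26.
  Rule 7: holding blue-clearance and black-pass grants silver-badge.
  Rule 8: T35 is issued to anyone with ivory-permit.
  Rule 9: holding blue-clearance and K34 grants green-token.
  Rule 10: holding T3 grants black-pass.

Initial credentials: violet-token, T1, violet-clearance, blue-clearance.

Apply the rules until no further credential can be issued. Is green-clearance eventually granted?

Yes

Holding violet-clearance, T1, and violet-token grants T26 (Rule 6).
Holding T26 and blue-clearance grants ivory-permit (Rule 3).
Holding ivory-permit grants T35 (Rule 8).
Holding T35 grants green-clearance (Rule 5).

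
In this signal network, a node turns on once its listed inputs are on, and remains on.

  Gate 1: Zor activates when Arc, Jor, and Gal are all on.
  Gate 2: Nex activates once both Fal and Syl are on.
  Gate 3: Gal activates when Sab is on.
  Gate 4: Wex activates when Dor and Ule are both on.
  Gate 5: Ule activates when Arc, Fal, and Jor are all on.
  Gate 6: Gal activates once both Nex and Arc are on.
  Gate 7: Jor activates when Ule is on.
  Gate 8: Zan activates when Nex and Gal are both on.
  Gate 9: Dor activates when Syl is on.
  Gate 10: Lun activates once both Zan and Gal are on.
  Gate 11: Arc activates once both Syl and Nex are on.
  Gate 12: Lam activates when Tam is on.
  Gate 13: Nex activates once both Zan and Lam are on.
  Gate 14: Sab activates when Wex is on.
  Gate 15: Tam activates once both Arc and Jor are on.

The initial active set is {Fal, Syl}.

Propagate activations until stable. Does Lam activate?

No

Lam would need Tam (Gate 12), but Tam never turns on.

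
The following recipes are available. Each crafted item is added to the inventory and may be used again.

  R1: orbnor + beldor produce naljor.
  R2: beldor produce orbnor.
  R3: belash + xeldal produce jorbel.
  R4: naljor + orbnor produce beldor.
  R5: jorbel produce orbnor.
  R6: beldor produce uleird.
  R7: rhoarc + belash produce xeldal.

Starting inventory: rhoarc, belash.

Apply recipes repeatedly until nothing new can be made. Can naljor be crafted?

naljor would need orbnor and beldor (R1), but beldor is never obtained.

No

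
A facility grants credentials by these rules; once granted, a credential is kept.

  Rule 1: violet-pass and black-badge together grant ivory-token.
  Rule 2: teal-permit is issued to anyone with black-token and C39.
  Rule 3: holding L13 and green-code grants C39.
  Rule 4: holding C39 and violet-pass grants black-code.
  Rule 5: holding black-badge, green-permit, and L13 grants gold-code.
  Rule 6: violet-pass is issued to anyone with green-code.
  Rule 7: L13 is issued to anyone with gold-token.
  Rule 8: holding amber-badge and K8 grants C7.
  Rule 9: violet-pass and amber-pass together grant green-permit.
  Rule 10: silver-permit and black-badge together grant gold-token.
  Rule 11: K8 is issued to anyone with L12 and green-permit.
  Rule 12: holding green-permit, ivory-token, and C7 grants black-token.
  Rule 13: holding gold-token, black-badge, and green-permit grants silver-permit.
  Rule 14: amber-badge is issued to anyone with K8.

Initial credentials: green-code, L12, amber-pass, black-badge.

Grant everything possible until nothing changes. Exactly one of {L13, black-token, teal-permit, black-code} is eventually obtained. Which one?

Holding green-code grants violet-pass (Rule 6).
Holding violet-pass and amber-pass grants green-permit (Rule 9).
Holding violet-pass and black-badge grants ivory-token (Rule 1).
Holding L12 and green-permit grants K8 (Rule 11).
Holding K8 grants amber-badge (Rule 14).
Holding amber-badge and K8 grants C7 (Rule 8).
Holding green-permit, ivory-token, and C7 grants black-token (Rule 12).
teal-permit would need black-token and C39 (Rule 2), but C39 is never granted. L13 would need gold-token (Rule 7), but gold-token is never granted. black-code would need C39 and violet-pass (Rule 4), but C39 is never granted.

black-token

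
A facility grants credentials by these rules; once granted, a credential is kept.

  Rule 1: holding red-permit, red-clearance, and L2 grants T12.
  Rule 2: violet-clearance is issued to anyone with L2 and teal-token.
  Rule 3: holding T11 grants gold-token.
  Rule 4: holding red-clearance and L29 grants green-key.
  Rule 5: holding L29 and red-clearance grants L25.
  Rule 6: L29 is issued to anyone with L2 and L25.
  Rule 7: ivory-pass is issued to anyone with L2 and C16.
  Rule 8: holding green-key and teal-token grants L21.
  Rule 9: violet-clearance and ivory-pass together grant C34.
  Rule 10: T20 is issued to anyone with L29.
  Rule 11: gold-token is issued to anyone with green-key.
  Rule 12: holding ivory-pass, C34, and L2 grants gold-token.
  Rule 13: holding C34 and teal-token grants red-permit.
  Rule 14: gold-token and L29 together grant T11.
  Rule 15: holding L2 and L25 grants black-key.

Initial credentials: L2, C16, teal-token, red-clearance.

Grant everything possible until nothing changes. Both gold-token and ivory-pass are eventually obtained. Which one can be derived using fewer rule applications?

ivory-pass

ivory-pass: Holding L2 and C16 grants ivory-pass (Rule 7). [1 rule application]
gold-token: Holding L2 and C16 grants ivory-pass (Rule 7). Holding L2 and teal-token grants violet-clearance (Rule 2). Holding violet-clearance and ivory-pass grants C34 (Rule 9). Holding ivory-pass, C34, and L2 grants gold-token (Rule 12). [4 rule applications]
ivory-pass needs fewer.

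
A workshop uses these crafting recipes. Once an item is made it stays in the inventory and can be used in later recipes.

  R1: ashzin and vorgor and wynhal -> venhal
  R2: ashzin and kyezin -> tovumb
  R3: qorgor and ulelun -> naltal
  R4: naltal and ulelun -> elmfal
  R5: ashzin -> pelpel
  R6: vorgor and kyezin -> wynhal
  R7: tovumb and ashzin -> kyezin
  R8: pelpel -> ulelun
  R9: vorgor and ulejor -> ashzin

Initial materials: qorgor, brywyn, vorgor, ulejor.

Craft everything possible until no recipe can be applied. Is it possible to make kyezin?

kyezin would need tovumb and ashzin (R7), but tovumb is never obtained.

No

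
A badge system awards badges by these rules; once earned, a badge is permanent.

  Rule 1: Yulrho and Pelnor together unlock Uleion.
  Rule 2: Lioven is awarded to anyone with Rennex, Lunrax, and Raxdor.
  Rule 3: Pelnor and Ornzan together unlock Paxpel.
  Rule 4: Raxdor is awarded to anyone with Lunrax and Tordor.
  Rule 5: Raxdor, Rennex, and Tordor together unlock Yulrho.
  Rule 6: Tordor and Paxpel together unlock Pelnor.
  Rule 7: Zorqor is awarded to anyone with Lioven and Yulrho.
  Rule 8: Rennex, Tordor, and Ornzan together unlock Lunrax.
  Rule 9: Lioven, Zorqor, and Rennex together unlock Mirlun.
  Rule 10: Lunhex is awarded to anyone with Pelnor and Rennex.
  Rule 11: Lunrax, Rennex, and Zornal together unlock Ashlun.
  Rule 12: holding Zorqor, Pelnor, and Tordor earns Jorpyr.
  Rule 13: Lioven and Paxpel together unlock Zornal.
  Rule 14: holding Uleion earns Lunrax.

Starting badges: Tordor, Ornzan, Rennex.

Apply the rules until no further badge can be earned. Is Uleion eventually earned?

Uleion would need Yulrho and Pelnor (Rule 1), but Pelnor is never earned.

No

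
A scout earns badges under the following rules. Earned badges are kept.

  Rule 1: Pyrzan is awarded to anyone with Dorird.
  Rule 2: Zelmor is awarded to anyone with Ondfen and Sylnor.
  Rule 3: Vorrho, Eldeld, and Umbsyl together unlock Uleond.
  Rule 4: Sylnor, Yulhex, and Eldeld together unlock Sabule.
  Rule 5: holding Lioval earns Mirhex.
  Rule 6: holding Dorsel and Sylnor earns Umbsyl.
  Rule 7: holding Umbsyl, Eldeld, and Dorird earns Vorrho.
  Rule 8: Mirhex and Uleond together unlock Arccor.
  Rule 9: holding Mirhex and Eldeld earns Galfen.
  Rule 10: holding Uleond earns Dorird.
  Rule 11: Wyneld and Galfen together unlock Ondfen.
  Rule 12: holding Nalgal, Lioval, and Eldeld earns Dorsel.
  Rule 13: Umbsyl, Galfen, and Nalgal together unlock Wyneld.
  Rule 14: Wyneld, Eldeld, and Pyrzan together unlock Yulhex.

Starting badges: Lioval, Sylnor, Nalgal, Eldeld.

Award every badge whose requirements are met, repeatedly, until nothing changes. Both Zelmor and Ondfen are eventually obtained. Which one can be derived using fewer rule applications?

Ondfen

Ondfen: With Nalgal, Lioval, and Eldeld, Dorsel is earned (Rule 12). With Lioval, Mirhex is earned (Rule 5). With Mirhex and Eldeld, Galfen is earned (Rule 9). With Dorsel and Sylnor, Umbsyl is earned (Rule 6). With Umbsyl, Galfen, and Nalgal, Wyneld is earned (Rule 13). With Wyneld and Galfen, Ondfen is earned (Rule 11). [6 rule applications]
Zelmor: With Nalgal, Lioval, and Eldeld, Dorsel is earned (Rule 12). With Lioval, Mirhex is earned (Rule 5). With Mirhex and Eldeld, Galfen is earned (Rule 9). With Dorsel and Sylnor, Umbsyl is earned (Rule 6). With Umbsyl, Galfen, and Nalgal, Wyneld is earned (Rule 13). With Wyneld and Galfen, Ondfen is earned (Rule 11). With Ondfen and Sylnor, Zelmor is earned (Rule 2). [7 rule applications]
Ondfen needs fewer.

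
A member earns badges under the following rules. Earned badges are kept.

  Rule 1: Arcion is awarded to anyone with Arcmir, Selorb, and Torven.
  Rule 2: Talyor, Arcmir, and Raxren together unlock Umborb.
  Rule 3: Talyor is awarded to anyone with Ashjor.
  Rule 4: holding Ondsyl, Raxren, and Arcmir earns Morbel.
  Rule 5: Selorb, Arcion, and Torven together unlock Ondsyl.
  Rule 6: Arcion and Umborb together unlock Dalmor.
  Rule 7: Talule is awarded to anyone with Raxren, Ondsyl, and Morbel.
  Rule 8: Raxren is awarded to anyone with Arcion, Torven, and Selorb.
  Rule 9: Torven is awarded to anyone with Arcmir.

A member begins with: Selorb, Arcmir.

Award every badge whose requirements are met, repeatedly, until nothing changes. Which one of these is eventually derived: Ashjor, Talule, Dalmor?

Talule

With Arcmir, Torven is earned (Rule 9).
With Arcmir, Selorb, and Torven, Arcion is earned (Rule 1).
With Selorb, Arcion, and Torven, Ondsyl is earned (Rule 5).
With Arcion, Torven, and Selorb, Raxren is earned (Rule 8).
With Ondsyl, Raxren, and Arcmir, Morbel is earned (Rule 4).
With Raxren, Ondsyl, and Morbel, Talule is earned (Rule 7).
Dalmor would need Arcion and Umborb (Rule 6), but Umborb is never earned. No rule produces Ashjor, and it is not given.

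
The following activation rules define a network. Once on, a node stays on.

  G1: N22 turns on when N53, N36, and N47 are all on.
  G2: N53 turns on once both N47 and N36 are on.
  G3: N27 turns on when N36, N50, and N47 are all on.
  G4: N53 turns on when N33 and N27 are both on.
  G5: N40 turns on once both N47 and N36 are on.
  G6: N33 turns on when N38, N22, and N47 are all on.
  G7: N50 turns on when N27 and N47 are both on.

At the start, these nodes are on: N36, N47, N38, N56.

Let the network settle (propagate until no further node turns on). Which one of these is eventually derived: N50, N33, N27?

N33

G2: N47 and N36 on → N53 on.
G1: N53, N36, and N47 on → N22 on.
G6: N38, N22, and N47 on → N33 on.
N50 would need N27 and N47 (G7), but N27 never turns on. N27 would need N36, N50, and N47 (G3), but N50 never turns on.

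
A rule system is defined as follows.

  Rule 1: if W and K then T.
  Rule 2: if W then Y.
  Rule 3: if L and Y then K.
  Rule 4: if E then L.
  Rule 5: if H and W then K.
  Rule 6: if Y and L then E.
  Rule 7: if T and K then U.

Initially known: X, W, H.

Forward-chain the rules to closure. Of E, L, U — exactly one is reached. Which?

H and W hold, so K follows (Rule 5).
From W and K, Rule 1 gives T.
T and K hold, so U follows (Rule 7).
L would need E (Rule 4), but E is never established. E would need Y and L (Rule 6), but L is never established.

U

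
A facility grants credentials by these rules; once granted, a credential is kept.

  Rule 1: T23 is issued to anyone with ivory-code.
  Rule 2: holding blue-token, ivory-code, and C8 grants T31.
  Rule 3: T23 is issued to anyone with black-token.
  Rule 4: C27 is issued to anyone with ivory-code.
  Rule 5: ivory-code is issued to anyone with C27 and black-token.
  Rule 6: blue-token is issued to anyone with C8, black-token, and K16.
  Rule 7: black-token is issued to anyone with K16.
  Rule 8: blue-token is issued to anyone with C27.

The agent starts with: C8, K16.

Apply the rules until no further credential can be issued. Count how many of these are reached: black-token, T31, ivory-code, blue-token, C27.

Holding K16 grants black-token (Rule 7).
Holding C8, black-token, and K16 grants blue-token (Rule 6).
black-token: reached.
T31 would need blue-token, ivory-code, and C8 (Rule 2), but ivory-code is never granted.
ivory-code would need C27 and black-token (Rule 5), but C27 is never granted.
blue-token: reached.
C27 would need ivory-code (Rule 4), but ivory-code is never granted.
Reached: black-token and blue-token — 2 of the 5.

2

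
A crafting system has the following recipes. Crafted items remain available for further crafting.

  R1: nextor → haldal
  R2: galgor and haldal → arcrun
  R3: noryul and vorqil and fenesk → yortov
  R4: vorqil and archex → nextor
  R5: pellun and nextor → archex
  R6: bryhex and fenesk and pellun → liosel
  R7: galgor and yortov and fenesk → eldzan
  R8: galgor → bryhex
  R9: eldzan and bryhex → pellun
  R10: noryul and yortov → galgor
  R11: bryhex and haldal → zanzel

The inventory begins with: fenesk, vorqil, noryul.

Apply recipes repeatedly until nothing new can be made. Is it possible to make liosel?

noryul and vorqil and fenesk → yortov (R3).
Using R10, noryul and yortov make galgor.
Using R7, galgor, yortov, and fenesk make eldzan.
Using R8, galgor makes bryhex.
eldzan and bryhex → pellun (R9).
Using R6, bryhex, fenesk, and pellun make liosel.

Yes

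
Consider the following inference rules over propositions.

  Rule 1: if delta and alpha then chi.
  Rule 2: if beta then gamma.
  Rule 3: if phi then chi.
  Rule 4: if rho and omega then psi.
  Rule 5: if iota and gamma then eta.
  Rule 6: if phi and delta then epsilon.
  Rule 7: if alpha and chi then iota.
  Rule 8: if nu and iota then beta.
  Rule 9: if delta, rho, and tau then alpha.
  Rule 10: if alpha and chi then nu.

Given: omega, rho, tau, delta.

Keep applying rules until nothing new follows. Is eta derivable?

delta, rho, and tau hold, so alpha follows (Rule 9).
delta and alpha hold, so chi follows (Rule 1).
alpha and chi hold, so iota follows (Rule 7).
alpha and chi hold, so nu follows (Rule 10).
From nu and iota, Rule 8 gives beta.
From beta, Rule 2 gives gamma.
From iota and gamma, Rule 5 gives eta.

Yes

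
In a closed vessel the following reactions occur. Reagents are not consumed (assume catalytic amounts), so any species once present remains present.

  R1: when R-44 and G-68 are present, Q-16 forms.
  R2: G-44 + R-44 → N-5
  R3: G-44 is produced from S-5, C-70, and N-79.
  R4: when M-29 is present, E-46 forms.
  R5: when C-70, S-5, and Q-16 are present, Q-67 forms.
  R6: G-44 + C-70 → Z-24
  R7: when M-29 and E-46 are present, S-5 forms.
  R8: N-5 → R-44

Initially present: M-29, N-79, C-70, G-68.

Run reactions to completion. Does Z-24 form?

Yes

M-29 present → E-46 forms (R4).
M-29 and E-46 present → S-5 forms (R7).
S-5, C-70, and N-79 present → G-44 forms (R3).
G-44 and C-70 present → Z-24 forms (R6).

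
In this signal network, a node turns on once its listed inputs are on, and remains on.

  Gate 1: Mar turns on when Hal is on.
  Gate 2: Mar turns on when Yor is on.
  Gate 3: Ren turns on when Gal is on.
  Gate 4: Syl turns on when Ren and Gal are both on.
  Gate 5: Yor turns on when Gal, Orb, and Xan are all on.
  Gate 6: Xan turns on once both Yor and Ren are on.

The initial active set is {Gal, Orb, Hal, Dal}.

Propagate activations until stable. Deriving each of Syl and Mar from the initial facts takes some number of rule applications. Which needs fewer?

Mar

Mar: Gate 1: Hal on → Mar on. [1 rule application]
Syl: Gal is on, so Ren turns on (Gate 3). Gate 4: Ren and Gal on → Syl on. [2 rule applications]
Mar needs fewer.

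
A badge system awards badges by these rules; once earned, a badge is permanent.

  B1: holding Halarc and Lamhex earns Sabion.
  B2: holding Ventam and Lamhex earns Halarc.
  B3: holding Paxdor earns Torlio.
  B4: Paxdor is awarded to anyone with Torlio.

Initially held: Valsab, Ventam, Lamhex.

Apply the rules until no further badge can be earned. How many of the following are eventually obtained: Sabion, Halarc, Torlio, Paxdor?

2

With Ventam and Lamhex, Halarc is earned (B2).
With Halarc and Lamhex, Sabion is earned (B1).
Sabion: reached.
Halarc: reached.
Torlio would need Paxdor (B3), but Paxdor is never earned.
Paxdor would need Torlio (B4), but Torlio is never earned.
Reached: Sabion and Halarc — 2 of the 4.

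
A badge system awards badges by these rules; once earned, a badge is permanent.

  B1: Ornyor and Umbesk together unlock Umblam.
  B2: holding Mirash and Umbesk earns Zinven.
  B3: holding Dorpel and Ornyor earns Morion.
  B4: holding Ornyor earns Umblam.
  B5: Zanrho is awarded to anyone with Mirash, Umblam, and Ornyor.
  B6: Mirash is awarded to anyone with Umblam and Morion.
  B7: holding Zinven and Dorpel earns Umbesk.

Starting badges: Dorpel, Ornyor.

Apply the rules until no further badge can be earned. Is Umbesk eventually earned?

No

Umbesk would need Zinven and Dorpel (B7), but Zinven is never earned.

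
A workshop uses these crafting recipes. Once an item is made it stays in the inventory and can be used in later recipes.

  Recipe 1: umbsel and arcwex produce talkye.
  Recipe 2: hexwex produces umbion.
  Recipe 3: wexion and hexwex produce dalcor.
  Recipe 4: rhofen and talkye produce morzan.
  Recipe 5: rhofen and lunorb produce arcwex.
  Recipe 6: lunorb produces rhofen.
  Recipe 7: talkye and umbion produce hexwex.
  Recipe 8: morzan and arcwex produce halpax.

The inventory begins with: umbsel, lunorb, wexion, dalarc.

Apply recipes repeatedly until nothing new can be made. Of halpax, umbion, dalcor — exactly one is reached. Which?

Using Recipe 6, lunorb makes rhofen.
rhofen and lunorb → arcwex (Recipe 5).
umbsel and arcwex → talkye (Recipe 1).
Using Recipe 4, rhofen and talkye make morzan.
Using Recipe 8, morzan and arcwex make halpax.
umbion would need hexwex (Recipe 2), but hexwex is never obtained. dalcor would need wexion and hexwex (Recipe 3), but hexwex is never obtained.

halpax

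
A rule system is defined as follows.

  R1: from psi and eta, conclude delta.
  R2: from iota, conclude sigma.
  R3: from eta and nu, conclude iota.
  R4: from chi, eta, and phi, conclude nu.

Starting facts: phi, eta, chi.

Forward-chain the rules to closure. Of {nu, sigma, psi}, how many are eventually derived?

From chi, eta, and phi, R4 gives nu.
From eta and nu, R3 gives iota.
iota holds, so sigma follows (R2).
nu: reached.
sigma: reached.
No rule produces psi, and it is not given.
Reached: nu and sigma — 2 of the 3.

2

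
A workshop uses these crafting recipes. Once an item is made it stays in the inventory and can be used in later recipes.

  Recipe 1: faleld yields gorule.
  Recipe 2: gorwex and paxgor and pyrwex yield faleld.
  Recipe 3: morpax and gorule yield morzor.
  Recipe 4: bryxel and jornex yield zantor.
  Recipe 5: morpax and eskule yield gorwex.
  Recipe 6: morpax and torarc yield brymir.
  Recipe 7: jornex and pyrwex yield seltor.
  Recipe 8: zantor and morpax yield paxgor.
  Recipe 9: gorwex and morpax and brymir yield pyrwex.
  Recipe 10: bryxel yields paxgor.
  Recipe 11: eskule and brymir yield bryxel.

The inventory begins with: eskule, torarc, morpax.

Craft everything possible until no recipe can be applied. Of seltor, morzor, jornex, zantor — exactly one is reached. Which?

morpax and torarc → brymir (Recipe 6).
morpax and eskule → gorwex (Recipe 5).
gorwex and morpax and brymir → pyrwex (Recipe 9).
eskule and brymir → bryxel (Recipe 11).
bryxel → paxgor (Recipe 10).
Using Recipe 2, gorwex, paxgor, and pyrwex make faleld.
faleld → gorule (Recipe 1).
morpax and gorule → morzor (Recipe 3).
seltor would need jornex and pyrwex (Recipe 7), but jornex is never obtained. zantor would need bryxel and jornex (Recipe 4), but jornex is never obtained. No rule produces jornex, and it is not given.

morzor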